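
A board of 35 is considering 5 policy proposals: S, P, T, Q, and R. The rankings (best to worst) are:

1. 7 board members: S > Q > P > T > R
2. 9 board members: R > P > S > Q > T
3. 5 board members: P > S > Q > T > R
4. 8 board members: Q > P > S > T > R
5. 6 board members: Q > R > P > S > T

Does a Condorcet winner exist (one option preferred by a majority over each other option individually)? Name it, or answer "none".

Checking pairwise contests:
P beats S 28–7.
Q beats P 21–14.
S beats T 35–0.
S beats Q 21–14.
S beats R 20–15.
Every option loses at least one head-to-head, so there is no Condorcet winner.

none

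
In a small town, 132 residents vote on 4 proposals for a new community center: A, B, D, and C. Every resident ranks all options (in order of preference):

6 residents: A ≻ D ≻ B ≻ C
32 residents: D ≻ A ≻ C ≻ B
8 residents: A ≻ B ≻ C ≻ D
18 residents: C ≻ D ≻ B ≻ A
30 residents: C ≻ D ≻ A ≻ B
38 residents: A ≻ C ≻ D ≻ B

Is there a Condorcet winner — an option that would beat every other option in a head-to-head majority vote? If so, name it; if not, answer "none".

none

Checking pairwise contests:
D beats A 80–52.
A beats B 114–18.
C beats D 94–38.
A beats C 84–48.
Every option loses at least one head-to-head, so there is no Condorcet winner.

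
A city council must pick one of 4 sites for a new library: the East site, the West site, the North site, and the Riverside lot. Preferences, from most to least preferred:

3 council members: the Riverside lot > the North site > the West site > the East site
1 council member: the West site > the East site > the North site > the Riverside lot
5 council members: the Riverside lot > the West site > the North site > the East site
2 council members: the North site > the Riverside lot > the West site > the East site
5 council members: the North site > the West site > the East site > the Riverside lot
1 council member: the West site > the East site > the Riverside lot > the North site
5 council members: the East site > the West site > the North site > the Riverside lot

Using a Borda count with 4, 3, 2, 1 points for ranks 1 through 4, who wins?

the West site

the East site: 3·1 + 1·3 + 5·1 + 2·1 + 5·2 + 1·3 + 5·4 = 46
the West site: 3·2 + 1·4 + 5·3 + 2·2 + 5·3 + 1·4 + 5·3 = 63
the North site: 3·3 + 1·2 + 5·2 + 2·4 + 5·4 + 1·1 + 5·2 = 60
the Riverside lot: 3·4 + 1·1 + 5·4 + 2·3 + 5·1 + 1·2 + 5·1 = 51
the West site has the highest Borda score (63).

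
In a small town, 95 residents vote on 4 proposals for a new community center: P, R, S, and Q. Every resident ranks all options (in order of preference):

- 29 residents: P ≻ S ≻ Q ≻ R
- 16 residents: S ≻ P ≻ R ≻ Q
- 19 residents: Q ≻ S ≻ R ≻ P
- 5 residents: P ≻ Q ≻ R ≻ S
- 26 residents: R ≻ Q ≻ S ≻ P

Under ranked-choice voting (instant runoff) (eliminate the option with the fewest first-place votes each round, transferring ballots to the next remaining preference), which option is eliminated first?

S

Round 1: P 34, R 26, S 16, Q 19. Eliminate S.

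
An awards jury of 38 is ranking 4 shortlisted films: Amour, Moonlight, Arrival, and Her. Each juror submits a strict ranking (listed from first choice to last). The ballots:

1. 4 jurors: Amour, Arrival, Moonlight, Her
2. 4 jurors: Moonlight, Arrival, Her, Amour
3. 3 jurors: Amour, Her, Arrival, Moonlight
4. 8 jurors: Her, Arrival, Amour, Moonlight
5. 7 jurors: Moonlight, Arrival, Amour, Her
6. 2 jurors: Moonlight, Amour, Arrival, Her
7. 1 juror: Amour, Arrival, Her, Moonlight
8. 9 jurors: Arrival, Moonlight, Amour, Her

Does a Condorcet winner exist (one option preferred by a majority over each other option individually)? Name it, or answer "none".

Arrival vs Amour: 28–10 for Arrival.
Arrival vs Moonlight: 25–13 for Arrival.
Arrival vs Her: 27–11 for Arrival.
Arrival beats every other option head-to-head.

Arrival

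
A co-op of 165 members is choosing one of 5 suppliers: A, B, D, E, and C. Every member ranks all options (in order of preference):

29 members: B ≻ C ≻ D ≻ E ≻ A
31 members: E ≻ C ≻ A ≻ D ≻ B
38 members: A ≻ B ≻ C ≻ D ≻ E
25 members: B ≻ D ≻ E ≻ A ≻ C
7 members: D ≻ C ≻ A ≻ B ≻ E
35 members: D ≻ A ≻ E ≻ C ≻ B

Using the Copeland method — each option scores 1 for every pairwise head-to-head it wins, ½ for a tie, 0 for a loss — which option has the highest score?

A: beats B and C; loses to D and E → score 2.
B: beats D, E, and C; loses to A → score 3.
D: beats A and E; loses to B and C → score 2.
E: beats A and C; loses to B and D → score 2.
C: beats D; loses to A, B, and E → score 1.
B has the best pairwise record.

B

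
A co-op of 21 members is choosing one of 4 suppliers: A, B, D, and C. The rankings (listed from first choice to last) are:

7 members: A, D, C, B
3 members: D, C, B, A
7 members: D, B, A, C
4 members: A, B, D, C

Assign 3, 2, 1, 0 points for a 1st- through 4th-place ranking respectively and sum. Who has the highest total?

A: 7·3 + 3·0 + 7·1 + 4·3 = 40
B: 7·0 + 3·1 + 7·2 + 4·2 = 25
D: 7·2 + 3·3 + 7·3 + 4·1 = 48
C: 7·1 + 3·2 + 7·0 + 4·0 = 13
D has the highest Borda score (48).

D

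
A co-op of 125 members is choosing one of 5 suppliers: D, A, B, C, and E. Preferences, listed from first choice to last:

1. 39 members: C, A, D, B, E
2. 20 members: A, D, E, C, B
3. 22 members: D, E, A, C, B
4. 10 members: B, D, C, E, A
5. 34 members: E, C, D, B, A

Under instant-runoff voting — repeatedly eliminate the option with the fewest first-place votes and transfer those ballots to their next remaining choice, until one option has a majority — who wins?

Round 1: D 22, A 20, B 10, C 39, E 34. Eliminate B.
Round 2: D 32, A 20, C 39, E 34. Eliminate A.
Round 3: D 52, C 39, E 34. Eliminate E.
Round 4: D 52, C 73. C has a majority.

C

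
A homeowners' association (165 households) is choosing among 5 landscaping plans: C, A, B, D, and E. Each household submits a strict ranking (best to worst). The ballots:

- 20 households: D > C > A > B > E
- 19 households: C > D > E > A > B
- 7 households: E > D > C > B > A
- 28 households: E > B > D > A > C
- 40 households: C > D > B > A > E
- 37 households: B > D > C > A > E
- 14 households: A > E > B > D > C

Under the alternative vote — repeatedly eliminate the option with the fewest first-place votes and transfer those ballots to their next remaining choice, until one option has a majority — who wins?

C

Round 1: C 59, A 14, B 37, D 20, E 35. Eliminate A.
Round 2: C 59, B 37, D 20, E 49. Eliminate D.
Round 3: C 79, B 37, E 49. Eliminate B.
Round 4: C 116, E 49. C has a majority.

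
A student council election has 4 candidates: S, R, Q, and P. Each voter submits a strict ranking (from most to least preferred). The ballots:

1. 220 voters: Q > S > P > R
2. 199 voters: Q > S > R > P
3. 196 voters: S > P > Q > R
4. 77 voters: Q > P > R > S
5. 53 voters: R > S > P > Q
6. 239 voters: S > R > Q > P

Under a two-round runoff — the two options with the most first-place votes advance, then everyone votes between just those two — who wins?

Round 1 first-place votes: S 435, R 53, Q 496, P 0.
Q and S advance.
Runoff: Q is preferred to S by 496 voters; S by 488.
Q wins the runoff.

Q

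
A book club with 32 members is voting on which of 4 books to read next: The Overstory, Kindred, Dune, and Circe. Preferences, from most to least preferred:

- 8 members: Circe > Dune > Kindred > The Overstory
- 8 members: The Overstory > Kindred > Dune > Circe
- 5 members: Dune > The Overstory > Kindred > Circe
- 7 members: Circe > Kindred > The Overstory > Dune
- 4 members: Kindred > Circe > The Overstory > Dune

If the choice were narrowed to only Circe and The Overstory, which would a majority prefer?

Circe

Voters preferring Circe to The Overstory: 19; preferring The Overstory to Circe: 13.
Circe wins the head-to-head.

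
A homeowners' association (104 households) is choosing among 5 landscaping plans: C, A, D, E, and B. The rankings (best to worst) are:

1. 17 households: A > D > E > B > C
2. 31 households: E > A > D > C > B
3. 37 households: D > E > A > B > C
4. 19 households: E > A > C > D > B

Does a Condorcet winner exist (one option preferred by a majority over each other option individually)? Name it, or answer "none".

none

Checking pairwise contests:
A beats C 104–0.
E beats A 87–17.
A beats D 67–37.
D beats E 54–50.
A beats B 104–0.
Every option loses at least one head-to-head, so there is no Condorcet winner.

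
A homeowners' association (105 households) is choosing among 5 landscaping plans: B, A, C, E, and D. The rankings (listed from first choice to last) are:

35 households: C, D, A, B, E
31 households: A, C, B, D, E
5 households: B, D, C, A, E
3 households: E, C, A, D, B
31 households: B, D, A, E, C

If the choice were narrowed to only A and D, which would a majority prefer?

D

Voters preferring A to D: 34; preferring D to A: 71.
D wins the head-to-head.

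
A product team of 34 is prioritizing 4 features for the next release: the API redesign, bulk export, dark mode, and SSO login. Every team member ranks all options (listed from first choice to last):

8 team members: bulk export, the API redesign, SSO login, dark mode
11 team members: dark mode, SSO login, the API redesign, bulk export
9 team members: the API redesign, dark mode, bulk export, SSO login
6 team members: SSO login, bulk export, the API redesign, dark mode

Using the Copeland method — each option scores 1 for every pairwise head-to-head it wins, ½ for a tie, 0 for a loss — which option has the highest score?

the API redesign: beats bulk export and dark mode; ties SSO login → score 2.5.
bulk export: ties SSO login; loses to the API redesign and dark mode → score 0.5.
dark mode: beats bulk export and SSO login; loses to the API redesign → score 2.
SSO login: ties the API redesign and bulk export; loses to dark mode → score 1.
the API redesign has the best pairwise record.

the API redesign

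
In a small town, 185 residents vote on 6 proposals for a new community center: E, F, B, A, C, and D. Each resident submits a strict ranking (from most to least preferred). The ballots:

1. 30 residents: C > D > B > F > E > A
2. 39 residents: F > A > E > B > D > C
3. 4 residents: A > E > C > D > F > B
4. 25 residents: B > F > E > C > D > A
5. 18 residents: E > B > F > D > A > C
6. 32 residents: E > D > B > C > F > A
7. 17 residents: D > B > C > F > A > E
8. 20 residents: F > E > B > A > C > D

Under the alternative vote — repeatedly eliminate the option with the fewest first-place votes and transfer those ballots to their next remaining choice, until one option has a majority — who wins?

B

Round 1: E 50, F 59, B 25, A 4, C 30, D 17. Eliminate A.
Round 2: E 54, F 59, B 25, C 30, D 17. Eliminate D.
Round 3: E 54, F 59, B 42, C 30. Eliminate C.
Round 4: E 54, F 59, B 72. Eliminate E.
Round 5: F 63, B 122. B has a majority.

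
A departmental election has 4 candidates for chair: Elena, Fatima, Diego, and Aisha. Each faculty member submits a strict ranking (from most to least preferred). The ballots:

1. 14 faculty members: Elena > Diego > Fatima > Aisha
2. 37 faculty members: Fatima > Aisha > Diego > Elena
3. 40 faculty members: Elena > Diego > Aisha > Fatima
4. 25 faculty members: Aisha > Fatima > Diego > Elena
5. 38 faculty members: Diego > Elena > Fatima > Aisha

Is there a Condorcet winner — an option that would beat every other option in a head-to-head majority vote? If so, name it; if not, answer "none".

Diego

Diego vs Elena: 100–54 for Diego.
Diego vs Fatima: 92–62 for Diego.
Diego vs Aisha: 92–62 for Diego.
Diego beats every other option head-to-head.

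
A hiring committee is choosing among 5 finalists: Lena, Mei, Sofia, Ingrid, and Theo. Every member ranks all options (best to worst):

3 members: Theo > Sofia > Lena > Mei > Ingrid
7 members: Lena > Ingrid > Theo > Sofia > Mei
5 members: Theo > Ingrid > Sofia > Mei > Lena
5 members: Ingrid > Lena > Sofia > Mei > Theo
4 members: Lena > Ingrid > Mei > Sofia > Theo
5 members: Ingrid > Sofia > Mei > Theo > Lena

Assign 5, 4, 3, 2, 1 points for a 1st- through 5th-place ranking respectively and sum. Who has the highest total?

Lena: 3·3 + 7·5 + 5·1 + 5·4 + 4·5 + 5·1 = 94
Mei: 3·2 + 7·1 + 5·2 + 5·2 + 4·3 + 5·3 = 60
Sofia: 3·4 + 7·2 + 5·3 + 5·3 + 4·2 + 5·4 = 84
Ingrid: 3·1 + 7·4 + 5·4 + 5·5 + 4·4 + 5·5 = 117
Theo: 3·5 + 7·3 + 5·5 + 5·1 + 4·1 + 5·2 = 80
Ingrid has the highest Borda score (117).

Ingrid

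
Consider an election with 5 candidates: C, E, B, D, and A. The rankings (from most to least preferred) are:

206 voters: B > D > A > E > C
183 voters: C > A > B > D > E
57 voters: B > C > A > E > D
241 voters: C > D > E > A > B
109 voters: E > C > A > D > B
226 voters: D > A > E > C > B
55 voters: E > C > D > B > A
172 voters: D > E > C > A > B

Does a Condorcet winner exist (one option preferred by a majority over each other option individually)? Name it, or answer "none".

Checking pairwise contests:
E beats C 768–481.
D beats E 1028–221.
C beats B 986–263.
C beats D 645–604.
C beats A 817–432.
Every option loses at least one head-to-head, so there is no Condorcet winner.

none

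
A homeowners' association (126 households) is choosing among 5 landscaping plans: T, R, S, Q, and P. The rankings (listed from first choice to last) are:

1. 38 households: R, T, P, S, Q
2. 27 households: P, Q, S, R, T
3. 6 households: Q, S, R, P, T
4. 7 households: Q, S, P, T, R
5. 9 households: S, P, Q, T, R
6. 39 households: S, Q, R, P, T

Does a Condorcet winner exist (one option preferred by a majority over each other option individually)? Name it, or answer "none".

Checking pairwise contests:
R beats T 110–16.
S beats R 88–38.
P beats S 65–61.
S beats Q 86–40.
R beats P 83–43.
Every option loses at least one head-to-head, so there is no Condorcet winner.

none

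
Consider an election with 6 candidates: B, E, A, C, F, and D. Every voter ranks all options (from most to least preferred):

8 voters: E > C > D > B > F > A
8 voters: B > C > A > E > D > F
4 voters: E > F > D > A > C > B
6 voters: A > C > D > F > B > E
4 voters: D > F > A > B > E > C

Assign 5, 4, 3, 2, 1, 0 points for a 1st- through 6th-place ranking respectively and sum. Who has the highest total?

B: 8·2 + 8·5 + 4·0 + 6·1 + 4·2 = 70
E: 8·5 + 8·2 + 4·5 + 6·0 + 4·1 = 80
A: 8·0 + 8·3 + 4·2 + 6·5 + 4·3 = 74
C: 8·4 + 8·4 + 4·1 + 6·4 + 4·0 = 92
F: 8·1 + 8·0 + 4·4 + 6·2 + 4·4 = 52
D: 8·3 + 8·1 + 4·3 + 6·3 + 4·5 = 82
C has the highest Borda score (92).

C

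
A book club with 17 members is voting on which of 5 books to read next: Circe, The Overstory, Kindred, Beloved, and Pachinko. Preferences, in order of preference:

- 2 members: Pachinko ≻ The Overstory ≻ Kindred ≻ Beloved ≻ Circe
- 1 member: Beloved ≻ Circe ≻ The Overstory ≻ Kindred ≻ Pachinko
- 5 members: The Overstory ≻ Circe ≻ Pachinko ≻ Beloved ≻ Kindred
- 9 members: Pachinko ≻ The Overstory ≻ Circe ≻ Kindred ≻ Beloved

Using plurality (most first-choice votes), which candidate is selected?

First-place votes: Circe 0, The Overstory 5, Kindred 0, Beloved 1, Pachinko 11.
Pachinko has the most first-place votes.

Pachinko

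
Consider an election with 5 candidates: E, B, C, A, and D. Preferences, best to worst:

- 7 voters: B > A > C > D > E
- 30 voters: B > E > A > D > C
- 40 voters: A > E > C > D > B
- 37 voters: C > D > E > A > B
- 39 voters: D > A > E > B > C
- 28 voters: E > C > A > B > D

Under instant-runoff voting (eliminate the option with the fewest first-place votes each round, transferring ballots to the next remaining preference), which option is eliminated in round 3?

Round 1: E 28, B 37, C 37, A 40, D 39. Eliminate E.
Round 2: B 37, C 65, A 40, D 39. Eliminate B.
Round 3: C 65, A 77, D 39. Eliminate D.

D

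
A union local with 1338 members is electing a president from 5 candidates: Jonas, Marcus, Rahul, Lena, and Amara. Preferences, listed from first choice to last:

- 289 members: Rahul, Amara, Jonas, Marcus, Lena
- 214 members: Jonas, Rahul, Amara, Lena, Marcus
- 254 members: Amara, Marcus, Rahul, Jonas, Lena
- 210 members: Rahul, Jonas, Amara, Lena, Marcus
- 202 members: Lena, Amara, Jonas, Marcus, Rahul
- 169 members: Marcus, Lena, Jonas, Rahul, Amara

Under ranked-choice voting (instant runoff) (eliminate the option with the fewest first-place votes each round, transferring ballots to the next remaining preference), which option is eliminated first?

Marcus

Round 1: Jonas 214, Marcus 169, Rahul 499, Lena 202, Amara 254. Eliminate Marcus.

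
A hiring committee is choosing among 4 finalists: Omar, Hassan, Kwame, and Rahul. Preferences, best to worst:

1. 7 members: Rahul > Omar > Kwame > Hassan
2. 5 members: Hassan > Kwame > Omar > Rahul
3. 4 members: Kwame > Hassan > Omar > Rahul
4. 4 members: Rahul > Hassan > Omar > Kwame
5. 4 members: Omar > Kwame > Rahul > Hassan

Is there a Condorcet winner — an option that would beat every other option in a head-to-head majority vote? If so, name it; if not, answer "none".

Checking pairwise contests:
Hassan beats Omar 13–11.
Kwame beats Hassan 15–9.
Omar beats Kwame 15–9.
Omar beats Rahul 13–11.
Every option loses at least one head-to-head, so there is no Condorcet winner.

none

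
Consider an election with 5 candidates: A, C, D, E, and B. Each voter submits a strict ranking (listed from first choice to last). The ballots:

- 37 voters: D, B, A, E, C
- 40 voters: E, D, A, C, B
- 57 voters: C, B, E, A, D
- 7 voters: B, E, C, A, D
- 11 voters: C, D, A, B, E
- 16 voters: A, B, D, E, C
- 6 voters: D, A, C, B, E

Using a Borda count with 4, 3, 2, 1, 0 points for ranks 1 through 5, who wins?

A: 37·2 + 40·2 + 57·1 + 7·1 + 11·2 + 16·4 + 6·3 = 322
C: 37·0 + 40·1 + 57·4 + 7·2 + 11·4 + 16·0 + 6·2 = 338
D: 37·4 + 40·3 + 57·0 + 7·0 + 11·3 + 16·2 + 6·4 = 357
E: 37·1 + 40·4 + 57·2 + 7·3 + 11·0 + 16·1 + 6·0 = 348
B: 37·3 + 40·0 + 57·3 + 7·4 + 11·1 + 16·3 + 6·1 = 375
B has the highest Borda score (375).

B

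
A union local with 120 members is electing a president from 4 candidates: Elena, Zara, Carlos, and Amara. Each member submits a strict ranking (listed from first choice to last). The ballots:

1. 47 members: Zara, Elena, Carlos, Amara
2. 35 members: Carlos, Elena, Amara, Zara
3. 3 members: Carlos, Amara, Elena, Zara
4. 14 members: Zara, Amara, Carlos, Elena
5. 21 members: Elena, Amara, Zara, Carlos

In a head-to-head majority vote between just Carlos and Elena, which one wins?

Voters preferring Carlos to Elena: 52; preferring Elena to Carlos: 68.
Elena wins the head-to-head.

Elena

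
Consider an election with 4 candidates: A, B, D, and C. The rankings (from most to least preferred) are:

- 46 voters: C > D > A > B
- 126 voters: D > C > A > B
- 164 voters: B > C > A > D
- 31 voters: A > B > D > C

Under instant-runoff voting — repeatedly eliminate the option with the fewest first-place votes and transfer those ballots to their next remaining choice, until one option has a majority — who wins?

B

Round 1: A 31, B 164, D 126, C 46. Eliminate A.
Round 2: B 195, D 126, C 46. B has a majority.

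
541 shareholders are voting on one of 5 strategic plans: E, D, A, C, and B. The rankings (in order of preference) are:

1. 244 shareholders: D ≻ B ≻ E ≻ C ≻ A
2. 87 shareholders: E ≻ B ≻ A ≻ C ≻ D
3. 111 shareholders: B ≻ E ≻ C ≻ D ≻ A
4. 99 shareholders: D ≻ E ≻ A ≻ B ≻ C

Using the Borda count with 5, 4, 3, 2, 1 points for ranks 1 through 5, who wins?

E: 244·3 + 87·5 + 111·4 + 99·4 = 2007
D: 244·5 + 87·1 + 111·2 + 99·5 = 2024
A: 244·1 + 87·3 + 111·1 + 99·3 = 913
C: 244·2 + 87·2 + 111·3 + 99·1 = 1094
B: 244·4 + 87·4 + 111·5 + 99·2 = 2077
B has the highest Borda score (2077).

B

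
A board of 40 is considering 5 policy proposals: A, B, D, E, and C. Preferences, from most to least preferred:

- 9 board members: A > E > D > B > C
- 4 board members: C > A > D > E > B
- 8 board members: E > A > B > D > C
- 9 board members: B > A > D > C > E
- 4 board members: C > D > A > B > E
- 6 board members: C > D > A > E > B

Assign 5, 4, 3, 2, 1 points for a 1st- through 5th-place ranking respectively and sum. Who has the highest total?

A

A: 9·5 + 4·4 + 8·4 + 9·4 + 4·3 + 6·3 = 159
B: 9·2 + 4·1 + 8·3 + 9·5 + 4·2 + 6·1 = 105
D: 9·3 + 4·3 + 8·2 + 9·3 + 4·4 + 6·4 = 122
E: 9·4 + 4·2 + 8·5 + 9·1 + 4·1 + 6·2 = 109
C: 9·1 + 4·5 + 8·1 + 9·2 + 4·5 + 6·5 = 105
A has the highest Borda score (159).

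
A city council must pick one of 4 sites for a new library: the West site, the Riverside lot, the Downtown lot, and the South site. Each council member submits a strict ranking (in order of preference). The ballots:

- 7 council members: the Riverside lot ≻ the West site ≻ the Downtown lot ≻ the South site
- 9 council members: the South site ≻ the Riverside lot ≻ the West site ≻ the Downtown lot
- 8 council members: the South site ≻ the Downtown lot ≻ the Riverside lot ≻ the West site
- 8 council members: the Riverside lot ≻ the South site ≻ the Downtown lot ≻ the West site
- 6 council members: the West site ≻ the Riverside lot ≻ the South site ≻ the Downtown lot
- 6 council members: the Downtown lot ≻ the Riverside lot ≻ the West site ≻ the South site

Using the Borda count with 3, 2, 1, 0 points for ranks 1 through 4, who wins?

the Riverside lot

the West site: 7·2 + 9·1 + 8·0 + 8·0 + 6·3 + 6·1 = 47
the Riverside lot: 7·3 + 9·2 + 8·1 + 8·3 + 6·2 + 6·2 = 95
the Downtown lot: 7·1 + 9·0 + 8·2 + 8·1 + 6·0 + 6·3 = 49
the South site: 7·0 + 9·3 + 8·3 + 8·2 + 6·1 + 6·0 = 73
the Riverside lot has the highest Borda score (95).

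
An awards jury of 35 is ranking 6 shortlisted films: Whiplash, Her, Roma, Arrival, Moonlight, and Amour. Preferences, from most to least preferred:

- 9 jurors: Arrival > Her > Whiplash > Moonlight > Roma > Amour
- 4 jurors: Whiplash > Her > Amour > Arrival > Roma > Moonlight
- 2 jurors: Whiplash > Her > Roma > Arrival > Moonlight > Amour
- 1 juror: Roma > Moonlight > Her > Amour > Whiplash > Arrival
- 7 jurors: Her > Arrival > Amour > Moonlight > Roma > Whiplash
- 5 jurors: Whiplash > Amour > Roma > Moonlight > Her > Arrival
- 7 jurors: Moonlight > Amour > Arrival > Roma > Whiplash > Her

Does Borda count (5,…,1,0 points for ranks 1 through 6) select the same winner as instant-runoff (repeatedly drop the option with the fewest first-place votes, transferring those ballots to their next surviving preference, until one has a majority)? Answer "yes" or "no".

yes

Borda — scores: Whiplash 90, Her 103, Roma 60, Arrival 106, Moonlight 83, Amour 83. Winner: Arrival.
Instant-runoff — R1 Whiplash 11, Her 7, Roma 1, Arrival 9, Moonlight 7, Amour 0 (Amour out); R2 Whiplash 11, Her 7, Roma 1, Arrival 9, Moonlight 7 (Roma out); R3 Whiplash 11, Her 7, Arrival 9, Moonlight 8 (Her out); R4 Whiplash 11, Arrival 16, Moonlight 8 (Moonlight out); R5 Whiplash 12, Arrival 23 (Arrival winner). Winner: Arrival.
The two methods agree.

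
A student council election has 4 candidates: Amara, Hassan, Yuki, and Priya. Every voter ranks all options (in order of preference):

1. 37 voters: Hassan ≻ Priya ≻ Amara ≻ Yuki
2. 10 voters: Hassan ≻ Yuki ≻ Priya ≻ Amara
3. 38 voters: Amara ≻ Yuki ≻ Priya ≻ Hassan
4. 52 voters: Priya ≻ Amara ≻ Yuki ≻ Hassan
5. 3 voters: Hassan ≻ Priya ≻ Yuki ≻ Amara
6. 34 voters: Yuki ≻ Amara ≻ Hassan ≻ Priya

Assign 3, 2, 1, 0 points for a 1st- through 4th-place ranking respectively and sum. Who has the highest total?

Amara: 37·1 + 10·0 + 38·3 + 52·2 + 3·0 + 34·2 = 323
Hassan: 37·3 + 10·3 + 38·0 + 52·0 + 3·3 + 34·1 = 184
Yuki: 37·0 + 10·2 + 38·2 + 52·1 + 3·1 + 34·3 = 253
Priya: 37·2 + 10·1 + 38·1 + 52·3 + 3·2 + 34·0 = 284
Amara has the highest Borda score (323).

Amara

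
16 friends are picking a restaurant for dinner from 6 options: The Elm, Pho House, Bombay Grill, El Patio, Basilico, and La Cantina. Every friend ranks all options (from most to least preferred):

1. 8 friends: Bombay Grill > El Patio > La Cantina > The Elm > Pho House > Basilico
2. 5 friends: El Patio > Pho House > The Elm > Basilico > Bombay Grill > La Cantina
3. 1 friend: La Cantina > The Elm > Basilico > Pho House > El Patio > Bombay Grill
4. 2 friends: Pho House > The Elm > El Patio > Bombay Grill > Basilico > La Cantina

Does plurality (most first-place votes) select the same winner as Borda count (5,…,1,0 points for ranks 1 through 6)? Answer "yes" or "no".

Plurality — first-place votes: The Elm 0, Pho House 2, Bombay Grill 8, El Patio 5, Basilico 0, La Cantina 1. Winner: Bombay Grill.
Borda — scores: The Elm 43, Pho House 40, Bombay Grill 49, El Patio 64, Basilico 15, La Cantina 29. Winner: El Patio.
The two methods disagree.

no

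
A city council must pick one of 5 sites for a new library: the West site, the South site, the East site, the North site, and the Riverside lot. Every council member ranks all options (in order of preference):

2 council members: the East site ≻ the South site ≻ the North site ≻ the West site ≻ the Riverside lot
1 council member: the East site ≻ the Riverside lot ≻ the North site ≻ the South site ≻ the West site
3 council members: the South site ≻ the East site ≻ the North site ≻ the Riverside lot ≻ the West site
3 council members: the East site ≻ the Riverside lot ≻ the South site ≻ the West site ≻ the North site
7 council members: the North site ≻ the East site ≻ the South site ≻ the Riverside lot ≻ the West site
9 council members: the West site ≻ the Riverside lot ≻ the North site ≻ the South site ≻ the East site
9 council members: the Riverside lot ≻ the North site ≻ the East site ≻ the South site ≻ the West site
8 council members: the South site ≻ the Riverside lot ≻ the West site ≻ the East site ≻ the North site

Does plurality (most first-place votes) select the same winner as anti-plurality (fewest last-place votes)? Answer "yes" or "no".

Plurality — first-place votes: the West site 9, the South site 11, the East site 6, the North site 7, the Riverside lot 9. Winner: the South site.
Anti-plurality — last-place votes: the West site 20, the South site 0, the East site 9, the North site 11, the Riverside lot 2. Winner: the South site.
The two methods agree.

yes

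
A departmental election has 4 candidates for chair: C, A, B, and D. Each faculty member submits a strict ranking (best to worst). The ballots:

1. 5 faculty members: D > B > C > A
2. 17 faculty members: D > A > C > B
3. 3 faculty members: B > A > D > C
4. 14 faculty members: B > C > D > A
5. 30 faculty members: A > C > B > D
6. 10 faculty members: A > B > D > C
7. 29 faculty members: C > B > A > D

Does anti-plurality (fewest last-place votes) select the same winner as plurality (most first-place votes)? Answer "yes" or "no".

Anti-plurality — last-place votes: C 13, A 19, B 17, D 59. Winner: C.
Plurality — first-place votes: C 29, A 40, B 17, D 22. Winner: A.
The two methods disagree.

no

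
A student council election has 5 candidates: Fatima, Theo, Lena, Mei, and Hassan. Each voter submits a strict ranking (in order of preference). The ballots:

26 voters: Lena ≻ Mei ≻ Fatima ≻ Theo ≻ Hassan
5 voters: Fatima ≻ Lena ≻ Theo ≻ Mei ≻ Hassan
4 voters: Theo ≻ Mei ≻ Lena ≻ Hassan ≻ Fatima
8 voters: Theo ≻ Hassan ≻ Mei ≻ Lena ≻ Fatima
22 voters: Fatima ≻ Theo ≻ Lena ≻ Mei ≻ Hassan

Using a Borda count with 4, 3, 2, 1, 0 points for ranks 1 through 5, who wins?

Fatima: 26·2 + 5·4 + 4·0 + 8·0 + 22·4 = 160
Theo: 26·1 + 5·2 + 4·4 + 8·4 + 22·3 = 150
Lena: 26·4 + 5·3 + 4·2 + 8·1 + 22·2 = 179
Mei: 26·3 + 5·1 + 4·3 + 8·2 + 22·1 = 133
Hassan: 26·0 + 5·0 + 4·1 + 8·3 + 22·0 = 28
Lena has the highest Borda score (179).

Lena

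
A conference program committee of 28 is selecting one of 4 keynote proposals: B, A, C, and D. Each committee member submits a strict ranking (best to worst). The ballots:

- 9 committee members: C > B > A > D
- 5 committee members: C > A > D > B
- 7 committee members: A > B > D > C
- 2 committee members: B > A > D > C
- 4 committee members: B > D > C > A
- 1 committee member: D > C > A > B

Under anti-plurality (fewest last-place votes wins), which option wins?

Last-place votes: B 6, A 4, C 9, D 9.
A is ranked last by the fewest voters, so A wins.

A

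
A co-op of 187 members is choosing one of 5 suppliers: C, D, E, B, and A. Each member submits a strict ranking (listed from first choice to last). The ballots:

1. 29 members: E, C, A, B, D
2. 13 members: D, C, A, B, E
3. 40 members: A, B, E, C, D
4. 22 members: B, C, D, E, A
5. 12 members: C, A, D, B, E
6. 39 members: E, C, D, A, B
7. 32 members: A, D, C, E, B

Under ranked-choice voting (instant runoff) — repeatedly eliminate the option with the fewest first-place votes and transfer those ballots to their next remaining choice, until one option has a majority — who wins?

A

Round 1: C 12, D 13, E 68, B 22, A 72. Eliminate C.
Round 2: D 13, E 68, B 22, A 84. Eliminate D.
Round 3: E 68, B 22, A 97. A has a majority.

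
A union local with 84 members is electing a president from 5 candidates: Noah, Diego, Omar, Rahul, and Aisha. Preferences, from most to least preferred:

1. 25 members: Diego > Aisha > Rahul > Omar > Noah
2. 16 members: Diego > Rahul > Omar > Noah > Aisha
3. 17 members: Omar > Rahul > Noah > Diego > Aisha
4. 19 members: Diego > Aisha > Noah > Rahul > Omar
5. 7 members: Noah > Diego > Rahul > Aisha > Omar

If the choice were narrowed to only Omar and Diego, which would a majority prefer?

Diego

Voters preferring Omar to Diego: 17; preferring Diego to Omar: 67.
Diego wins the head-to-head.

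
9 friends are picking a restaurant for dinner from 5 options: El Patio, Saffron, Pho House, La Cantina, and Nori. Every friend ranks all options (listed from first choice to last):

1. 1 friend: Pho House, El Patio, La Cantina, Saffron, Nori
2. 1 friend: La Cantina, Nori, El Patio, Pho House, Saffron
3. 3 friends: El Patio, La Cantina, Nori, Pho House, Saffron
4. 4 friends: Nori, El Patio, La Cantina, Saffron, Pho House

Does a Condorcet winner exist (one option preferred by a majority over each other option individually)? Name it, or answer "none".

Checking pairwise contests:
Nori beats El Patio 5–4.
El Patio beats Saffron 9–0.
El Patio beats Pho House 8–1.
El Patio beats La Cantina 8–1.
La Cantina beats Nori 5–4.
Every option loses at least one head-to-head, so there is no Condorcet winner.

none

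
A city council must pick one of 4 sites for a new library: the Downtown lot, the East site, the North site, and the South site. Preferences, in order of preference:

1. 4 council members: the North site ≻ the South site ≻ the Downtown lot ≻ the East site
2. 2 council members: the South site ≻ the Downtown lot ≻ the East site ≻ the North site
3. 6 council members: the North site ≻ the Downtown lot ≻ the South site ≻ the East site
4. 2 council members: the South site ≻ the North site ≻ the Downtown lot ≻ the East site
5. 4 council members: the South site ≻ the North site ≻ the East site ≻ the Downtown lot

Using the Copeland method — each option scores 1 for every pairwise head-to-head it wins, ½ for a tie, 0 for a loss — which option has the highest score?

the North site

the Downtown lot: beats the East site; loses to the North site and the South site → score 1.
the East site: loses to the Downtown lot, the North site, and the South site → score 0.
the North site: beats the Downtown lot, the East site, and the South site → score 3.
the South site: beats the Downtown lot and the East site; loses to the North site → score 2.
the North site has the best pairwise record.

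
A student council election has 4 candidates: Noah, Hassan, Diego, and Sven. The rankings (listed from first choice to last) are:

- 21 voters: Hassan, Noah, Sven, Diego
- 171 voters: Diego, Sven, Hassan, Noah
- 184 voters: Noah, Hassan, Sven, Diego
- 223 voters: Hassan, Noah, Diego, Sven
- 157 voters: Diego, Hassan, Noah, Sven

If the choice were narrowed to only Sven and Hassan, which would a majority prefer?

Voters preferring Sven to Hassan: 171; preferring Hassan to Sven: 585.
Hassan wins the head-to-head.

Hassan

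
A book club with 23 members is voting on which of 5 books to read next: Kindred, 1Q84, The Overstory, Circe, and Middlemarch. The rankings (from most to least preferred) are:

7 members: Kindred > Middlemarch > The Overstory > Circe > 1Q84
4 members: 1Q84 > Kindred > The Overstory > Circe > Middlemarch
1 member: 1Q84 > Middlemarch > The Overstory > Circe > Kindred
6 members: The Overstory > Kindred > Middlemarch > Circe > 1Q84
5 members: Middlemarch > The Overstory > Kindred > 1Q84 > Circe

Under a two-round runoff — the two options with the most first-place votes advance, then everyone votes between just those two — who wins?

The Overstory

Round 1 first-place votes: Kindred 7, 1Q84 5, The Overstory 6, Circe 0, Middlemarch 5.
Kindred and The Overstory advance.
Runoff: Kindred is preferred to The Overstory by 11 voters; The Overstory by 12.
The Overstory wins the runoff.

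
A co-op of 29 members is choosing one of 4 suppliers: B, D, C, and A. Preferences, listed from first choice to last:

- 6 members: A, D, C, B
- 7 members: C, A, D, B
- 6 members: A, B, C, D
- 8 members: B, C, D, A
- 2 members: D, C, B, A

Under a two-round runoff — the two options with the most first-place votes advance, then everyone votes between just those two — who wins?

A

Round 1 first-place votes: B 8, D 2, C 7, A 12.
A and B advance.
Runoff: A is preferred to B by 19 voters; B by 10.
A wins the runoff.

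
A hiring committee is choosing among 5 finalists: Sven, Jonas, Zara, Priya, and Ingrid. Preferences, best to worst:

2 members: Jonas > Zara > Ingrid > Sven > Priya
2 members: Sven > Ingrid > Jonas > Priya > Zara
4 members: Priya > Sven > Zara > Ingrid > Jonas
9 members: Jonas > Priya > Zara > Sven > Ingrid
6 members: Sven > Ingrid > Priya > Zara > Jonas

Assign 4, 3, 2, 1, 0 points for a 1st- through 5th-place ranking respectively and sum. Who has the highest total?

Priya

Sven: 2·1 + 2·4 + 4·3 + 9·1 + 6·4 = 55
Jonas: 2·4 + 2·2 + 4·0 + 9·4 + 6·0 = 48
Zara: 2·3 + 2·0 + 4·2 + 9·2 + 6·1 = 38
Priya: 2·0 + 2·1 + 4·4 + 9·3 + 6·2 = 57
Ingrid: 2·2 + 2·3 + 4·1 + 9·0 + 6·3 = 32
Priya has the highest Borda score (57).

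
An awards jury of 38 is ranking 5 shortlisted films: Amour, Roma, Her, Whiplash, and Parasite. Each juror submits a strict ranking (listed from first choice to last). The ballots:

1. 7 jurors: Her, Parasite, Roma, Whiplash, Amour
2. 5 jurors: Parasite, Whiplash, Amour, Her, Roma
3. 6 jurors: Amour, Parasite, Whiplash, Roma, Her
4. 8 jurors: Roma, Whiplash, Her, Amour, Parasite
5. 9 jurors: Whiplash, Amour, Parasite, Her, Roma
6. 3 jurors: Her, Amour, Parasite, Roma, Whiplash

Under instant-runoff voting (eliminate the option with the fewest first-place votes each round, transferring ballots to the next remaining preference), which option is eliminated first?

Round 1: Amour 6, Roma 8, Her 10, Whiplash 9, Parasite 5. Eliminate Parasite.

Parasite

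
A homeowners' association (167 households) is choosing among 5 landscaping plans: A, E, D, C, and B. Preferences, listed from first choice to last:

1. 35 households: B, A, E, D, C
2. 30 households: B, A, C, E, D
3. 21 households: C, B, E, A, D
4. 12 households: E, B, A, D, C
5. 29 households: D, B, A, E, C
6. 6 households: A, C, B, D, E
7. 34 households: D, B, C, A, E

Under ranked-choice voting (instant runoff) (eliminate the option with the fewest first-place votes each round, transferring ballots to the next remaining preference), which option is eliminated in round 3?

Round 1: A 6, E 12, D 63, C 21, B 65. Eliminate A.
Round 2: E 12, D 63, C 27, B 65. Eliminate E.
Round 3: D 63, C 27, B 77. Eliminate C.

C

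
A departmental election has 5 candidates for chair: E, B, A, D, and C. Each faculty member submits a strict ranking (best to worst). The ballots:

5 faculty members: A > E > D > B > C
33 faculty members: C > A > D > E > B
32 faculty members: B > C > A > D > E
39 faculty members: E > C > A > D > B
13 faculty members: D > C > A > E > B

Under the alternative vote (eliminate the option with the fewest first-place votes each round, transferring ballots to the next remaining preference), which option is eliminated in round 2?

Round 1: E 39, B 32, A 5, D 13, C 33. Eliminate A.
Round 2: E 44, B 32, D 13, C 33. Eliminate D.

D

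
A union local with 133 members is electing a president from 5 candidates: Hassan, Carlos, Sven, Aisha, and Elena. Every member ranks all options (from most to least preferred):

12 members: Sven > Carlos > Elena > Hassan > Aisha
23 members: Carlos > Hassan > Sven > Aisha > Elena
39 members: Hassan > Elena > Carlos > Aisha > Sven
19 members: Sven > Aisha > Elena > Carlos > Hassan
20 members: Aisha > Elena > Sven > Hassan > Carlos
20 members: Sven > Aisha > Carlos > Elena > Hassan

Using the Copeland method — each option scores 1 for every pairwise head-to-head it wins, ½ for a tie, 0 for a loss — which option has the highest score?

Hassan: beats Aisha; loses to Carlos, Sven, and Elena → score 1.
Carlos: beats Hassan and Aisha; loses to Sven and Elena → score 2.
Sven: beats Hassan, Carlos, Aisha, and Elena → score 4.
Aisha: beats Elena; loses to Hassan, Carlos, and Sven → score 1.
Elena: beats Hassan and Carlos; loses to Sven and Aisha → score 2.
Sven has the best pairwise record.

Sven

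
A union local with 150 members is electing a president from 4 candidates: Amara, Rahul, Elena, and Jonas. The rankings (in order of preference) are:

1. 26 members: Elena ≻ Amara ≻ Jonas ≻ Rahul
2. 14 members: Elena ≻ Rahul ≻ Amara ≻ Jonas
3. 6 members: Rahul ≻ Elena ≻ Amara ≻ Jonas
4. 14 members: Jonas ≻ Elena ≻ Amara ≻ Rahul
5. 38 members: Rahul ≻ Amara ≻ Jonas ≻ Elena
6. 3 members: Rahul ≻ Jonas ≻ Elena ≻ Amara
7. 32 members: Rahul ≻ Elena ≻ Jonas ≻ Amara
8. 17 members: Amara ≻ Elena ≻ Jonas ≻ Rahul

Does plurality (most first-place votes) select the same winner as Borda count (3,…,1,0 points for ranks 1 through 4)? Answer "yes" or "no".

Plurality — first-place votes: Amara 17, Rahul 79, Elena 40, Jonas 14. Winner: Rahul.
Borda — scores: Amara 213, Rahul 265, Elena 261, Jonas 161. Winner: Rahul.
The two methods agree.

yes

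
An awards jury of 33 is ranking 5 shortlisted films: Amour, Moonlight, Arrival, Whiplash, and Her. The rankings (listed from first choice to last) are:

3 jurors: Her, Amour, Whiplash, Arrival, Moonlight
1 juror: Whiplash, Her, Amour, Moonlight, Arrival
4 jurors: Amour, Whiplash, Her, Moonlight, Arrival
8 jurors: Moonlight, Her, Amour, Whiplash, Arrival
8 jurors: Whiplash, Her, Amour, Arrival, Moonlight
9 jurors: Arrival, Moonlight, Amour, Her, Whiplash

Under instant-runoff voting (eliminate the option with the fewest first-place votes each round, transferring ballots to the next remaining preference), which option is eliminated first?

Round 1: Amour 4, Moonlight 8, Arrival 9, Whiplash 9, Her 3. Eliminate Her.

Her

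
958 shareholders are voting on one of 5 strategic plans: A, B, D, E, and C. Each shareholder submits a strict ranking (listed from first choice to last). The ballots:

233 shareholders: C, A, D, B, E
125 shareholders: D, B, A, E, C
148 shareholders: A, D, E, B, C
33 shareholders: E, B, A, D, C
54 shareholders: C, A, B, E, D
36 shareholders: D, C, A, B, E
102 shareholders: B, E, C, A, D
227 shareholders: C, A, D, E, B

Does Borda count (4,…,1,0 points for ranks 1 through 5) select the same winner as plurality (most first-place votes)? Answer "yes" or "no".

Borda — scores: A 2624, B 1407, D 2041, E 1140, C 2368. Winner: A.
Plurality — first-place votes: A 148, B 102, D 161, E 33, C 514. Winner: C.
The two methods disagree.

no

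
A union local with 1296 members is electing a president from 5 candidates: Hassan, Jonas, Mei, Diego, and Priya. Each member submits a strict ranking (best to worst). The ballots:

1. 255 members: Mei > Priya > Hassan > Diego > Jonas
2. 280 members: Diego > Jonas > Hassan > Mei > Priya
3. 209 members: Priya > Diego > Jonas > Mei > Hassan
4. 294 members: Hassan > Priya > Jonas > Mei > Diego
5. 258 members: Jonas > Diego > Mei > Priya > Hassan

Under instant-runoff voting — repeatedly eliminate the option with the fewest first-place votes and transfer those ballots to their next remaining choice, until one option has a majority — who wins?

Round 1: Hassan 294, Jonas 258, Mei 255, Diego 280, Priya 209. Eliminate Priya.
Round 2: Hassan 294, Jonas 258, Mei 255, Diego 489. Eliminate Mei.
Round 3: Hassan 549, Jonas 258, Diego 489. Eliminate Jonas.
Round 4: Hassan 549, Diego 747. Diego has a majority.

Diego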